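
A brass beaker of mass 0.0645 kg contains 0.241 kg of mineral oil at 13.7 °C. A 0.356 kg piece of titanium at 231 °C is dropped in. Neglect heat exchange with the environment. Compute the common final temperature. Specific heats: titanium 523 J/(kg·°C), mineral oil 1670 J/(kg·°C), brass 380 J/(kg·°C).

T_f ≈ 79.7 °C

Taking heat into each body as positive, Σ m c ΔT = 0:
0.356·523·(T − 231) + 0.241·1670·(T − 13.7) + 0.0645·380·(T − 13.7) = 0
613.17 T = 48859
T = 48859/613.17 ≈ 79.68 °C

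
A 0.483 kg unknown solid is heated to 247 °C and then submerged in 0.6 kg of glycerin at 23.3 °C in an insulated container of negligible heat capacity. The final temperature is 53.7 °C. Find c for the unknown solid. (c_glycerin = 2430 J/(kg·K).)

c ≈ 475 J/(kg·K)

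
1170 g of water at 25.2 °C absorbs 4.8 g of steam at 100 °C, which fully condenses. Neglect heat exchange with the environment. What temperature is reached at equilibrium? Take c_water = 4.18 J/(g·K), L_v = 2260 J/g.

T_f ≈ 27.7 °C

Net heat exchanged in the isolated system is zero:
steam→water at 100 °C releases m L_v = 4.8×2260 = 10848
  condensate cools 100→T: 4.8×4.18×(T − 100) = 20.06(T − 100)
  original water: 4890.6(T − 25.2)
4910.7 T = 10848 + 2006.4 + 123243 = 136098
T ≈ 27.71 °C (< 100 °C, so full condensation is consistent).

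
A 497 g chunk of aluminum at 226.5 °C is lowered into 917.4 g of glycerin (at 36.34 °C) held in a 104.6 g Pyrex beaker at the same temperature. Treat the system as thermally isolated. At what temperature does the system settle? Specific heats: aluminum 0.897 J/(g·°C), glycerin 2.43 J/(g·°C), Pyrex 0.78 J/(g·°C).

T_f ≈ 67.1 °C

Heat gained plus heat lost sum to zero:
497×0.897×(T − 226.5) + 917.4×2.43×(T − 36.34) + 104.6×0.78×(T − 36.34) = 0
2756.7 T = 184953
T = 184953 / 2756.7 = 67.1 °C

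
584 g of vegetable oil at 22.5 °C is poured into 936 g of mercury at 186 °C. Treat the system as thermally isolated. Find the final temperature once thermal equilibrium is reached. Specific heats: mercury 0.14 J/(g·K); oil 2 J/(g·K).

With ΣQ=0 the equilibrium temperature is the m·c-weighted mean:
T_f = (131.04×186 + 1168×22.5) / (131.04 + 1168)
    = 50653 / 1299 ≈ 38.99 °C

T_f ≈ 39.0 °C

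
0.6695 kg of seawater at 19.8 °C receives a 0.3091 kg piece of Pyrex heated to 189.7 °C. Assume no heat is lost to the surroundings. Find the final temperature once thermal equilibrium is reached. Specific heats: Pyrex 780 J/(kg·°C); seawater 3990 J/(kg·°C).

T_f = Σ m_i c_i T_i / Σ m_i c_i:
T_f = (241.1·189.7 + 2671.3·19.8) / (241.1 + 2671.3)
    = 98628 / 2912.4 ≈ 33.86 °C

T_f ≈ 33.9 °C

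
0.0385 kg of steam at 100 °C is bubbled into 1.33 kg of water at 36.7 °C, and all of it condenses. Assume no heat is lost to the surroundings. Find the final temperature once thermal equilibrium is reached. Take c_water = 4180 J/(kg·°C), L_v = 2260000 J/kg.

Conservation of energy gives ΣQ = 0:
steam→water at 100 °C releases m L_v = 0.0385·2260000 = 87010
  condensed water 100 °C→T: 160.93(T − 100)
  water warms: 1.33·4180·(T − 36.7) = 5559.4(T − 36.7)
5720.3 T = 87010 + 16093 + 204030 = 307133
T ≈ 53.69 °C, under the boiling point, so the assumption holds.

T_f ≈ 53.7 °C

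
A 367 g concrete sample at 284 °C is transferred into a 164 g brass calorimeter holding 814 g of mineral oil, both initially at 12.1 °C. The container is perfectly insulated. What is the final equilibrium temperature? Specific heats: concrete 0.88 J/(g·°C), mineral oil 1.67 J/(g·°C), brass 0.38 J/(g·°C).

T_f ≈ 62.4 °C

Heat gained plus heat lost sum to zero:
367*0.88*(T − 284) + 814*1.67*(T − 12.1) + 164*0.38*(T − 12.1) = 0
1744.7 T = 108923
T = 108923 / 1744.7 = 62.4 °C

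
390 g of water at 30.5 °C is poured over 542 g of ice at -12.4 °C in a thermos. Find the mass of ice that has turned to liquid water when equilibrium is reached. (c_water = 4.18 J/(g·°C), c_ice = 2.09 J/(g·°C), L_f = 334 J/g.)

m_melted ≈ 107 g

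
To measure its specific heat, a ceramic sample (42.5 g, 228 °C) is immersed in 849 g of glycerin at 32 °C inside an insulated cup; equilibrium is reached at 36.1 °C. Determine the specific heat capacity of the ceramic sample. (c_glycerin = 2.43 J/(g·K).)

c ≈ 1.04 J/(g·K)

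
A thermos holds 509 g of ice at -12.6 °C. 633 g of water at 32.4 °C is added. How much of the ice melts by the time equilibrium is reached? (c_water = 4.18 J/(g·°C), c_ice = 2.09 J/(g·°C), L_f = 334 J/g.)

m_melted ≈ 217 g

Water can give up m c ΔT = 633×4.18×32.4 = 85728 J before reaching 0 °C.
Of that, 509×2.09×12.6 = 13404 J goes to bring the ice to 0 °C, leaving 72324 J.
To melt every bit of ice: 509×334 = 170006 J.
Since 72324 < 170006 J, not all the ice melts; equilibrium is at 0 °C.
m_melted×334 = 72324  ⇒  m_melted ≈ 216.5 g.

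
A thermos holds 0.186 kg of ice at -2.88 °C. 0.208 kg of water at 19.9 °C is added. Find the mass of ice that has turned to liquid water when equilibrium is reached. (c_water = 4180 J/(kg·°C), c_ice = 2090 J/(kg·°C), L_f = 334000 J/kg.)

m_melted ≈ 0.0484 kg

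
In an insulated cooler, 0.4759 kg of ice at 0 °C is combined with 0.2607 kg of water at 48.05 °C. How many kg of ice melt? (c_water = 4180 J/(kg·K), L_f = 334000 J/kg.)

Water can give up m c ΔT = 0.2607·4180·48.05 = 52361 J before reaching 0 °C.
To melt every bit of ice: 0.4759·334000 = 158951 J.
52361 J < 158951 J, so only part of the ice melts and the system sits at 0 °C.
m_melted·334000 = 52361  ⇒  m_melted ≈ 0.1568 kg.

m_melted ≈ 0.157 kg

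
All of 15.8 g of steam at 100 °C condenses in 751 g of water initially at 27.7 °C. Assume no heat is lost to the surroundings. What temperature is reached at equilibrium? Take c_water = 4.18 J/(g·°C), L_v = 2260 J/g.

T_f ≈ 40.3 °C

Conservation of energy gives ΣQ = 0:
latent heat released on condensation: 15.8·2260 = 35708
  condensate cools 100→T: 15.8·4.18·(T − 100) = 66.04(T − 100)
  original water: 3139.2(T − 27.7)
3205.2 T = 35708 + 6604.4 + 86955 = 129268
T ≈ 40.33 °C (< 100 °C, so full condensation is consistent).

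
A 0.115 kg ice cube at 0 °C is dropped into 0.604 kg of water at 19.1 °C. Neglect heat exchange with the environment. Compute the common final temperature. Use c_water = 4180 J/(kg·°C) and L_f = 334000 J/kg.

Energy conservation, ΣQ = 0:
fusion: m_ice L_f = 0.115×334000 = 38410; warm the meltwater: 480.7 T; water cools: 0.604×4180×(T − 19.1) = 2524.7(T − 19.1)
3005.4 T = 48222 − 38410 = 9812.2
T ≈ 3.26 °C. Since T > 0 °C, the all-ice-melts assumption holds.

T_f ≈ 3.3 °C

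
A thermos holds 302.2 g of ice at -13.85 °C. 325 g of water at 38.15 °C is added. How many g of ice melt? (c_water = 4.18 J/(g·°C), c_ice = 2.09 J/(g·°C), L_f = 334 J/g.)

m_melted ≈ 129 g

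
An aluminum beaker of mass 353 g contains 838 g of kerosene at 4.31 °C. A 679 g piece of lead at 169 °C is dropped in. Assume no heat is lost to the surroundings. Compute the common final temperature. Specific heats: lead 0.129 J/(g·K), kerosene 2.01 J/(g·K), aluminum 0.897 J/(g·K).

With ΣQ=0 the equilibrium temperature is the m·c-weighted mean:
T_f = (87.59·169 + 1684.4·4.31 + 316.64·4.31) / (87.59 + 1684.4 + 316.64)
    = 23427 / 2088.6 ≈ 11.22 °C

T_f ≈ 11.2 °C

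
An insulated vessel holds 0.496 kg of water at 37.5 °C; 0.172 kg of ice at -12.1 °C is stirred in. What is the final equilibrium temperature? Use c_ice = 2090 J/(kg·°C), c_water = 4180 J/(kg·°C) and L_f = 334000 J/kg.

T_f ≈ 5.7 °C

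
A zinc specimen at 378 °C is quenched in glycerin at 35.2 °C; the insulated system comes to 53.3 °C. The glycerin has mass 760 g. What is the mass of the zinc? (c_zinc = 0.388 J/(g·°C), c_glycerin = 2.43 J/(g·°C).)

m ≈ 265 g

|Q_zinc| = |Q_glycerin|:
m·0.388·(378 − 53.3) = 760·2.43·(53.3 − 35.2)
125.98 m = 33427  ⇒  m ≈ 265.3 g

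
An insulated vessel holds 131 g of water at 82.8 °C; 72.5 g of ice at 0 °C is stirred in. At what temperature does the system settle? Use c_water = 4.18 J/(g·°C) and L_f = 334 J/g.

T_f ≈ 24.8 °C

Let T be the final temperature. ΣQ_i = 0:
latent heat to melt: 72.5×334 = 24215; warm the meltwater: 303.05 T; water: 547.58(T − 82.8)
850.63 T = 45340 − 24215 = 21125
T ≈ 24.83 °C. Since T > 0 °C, the all-ice-melts assumption holds.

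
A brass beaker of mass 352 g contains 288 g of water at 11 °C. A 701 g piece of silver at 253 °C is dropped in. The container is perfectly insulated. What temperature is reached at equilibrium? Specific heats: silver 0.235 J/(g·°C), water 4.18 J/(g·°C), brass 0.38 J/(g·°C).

Net heat exchanged in the isolated system is zero:
701·0.235·(T − 253) + 288·4.18·(T − 11) + 352·0.38·(T − 11) = 0
164.73(T − 253) + 1203.8(T − 11) + 133.76(T − 11) = 0
1502.3 T = 56392
T = 56392/1502.3 ≈ 37.54 °C

T_f ≈ 37.5 °C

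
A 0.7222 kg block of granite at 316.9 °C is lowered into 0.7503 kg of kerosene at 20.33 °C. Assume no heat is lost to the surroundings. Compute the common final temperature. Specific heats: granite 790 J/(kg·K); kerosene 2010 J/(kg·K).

T_f ≈ 101.7 °C

With ΣQ=0 the equilibrium temperature is the m·c-weighted mean:
T_f = (570.54·316.9 + 1508.1·20.33) / (570.54 + 1508.1)
    = 211463 / 2078.6 ≈ 101.73 °C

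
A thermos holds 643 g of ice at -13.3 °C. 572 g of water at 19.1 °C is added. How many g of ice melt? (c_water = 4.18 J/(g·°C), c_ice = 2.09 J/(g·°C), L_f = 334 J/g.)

Cooling the water to 0 °C releases 572·4.18·19.1 = 45667 J.
Of that, 643·2.09·13.3 = 17873 J goes to bring the ice to 0 °C, leaving 27794 J.
Fully melting the ice requires m_ice L_f = 643·334 = 214762 J.
That's not enough to melt it all — equilibrium is at 0 °C with ice remaining.
m_melted·334 = 27794  ⇒  m_melted ≈ 83.22 g.

m_melted ≈ 83.2 g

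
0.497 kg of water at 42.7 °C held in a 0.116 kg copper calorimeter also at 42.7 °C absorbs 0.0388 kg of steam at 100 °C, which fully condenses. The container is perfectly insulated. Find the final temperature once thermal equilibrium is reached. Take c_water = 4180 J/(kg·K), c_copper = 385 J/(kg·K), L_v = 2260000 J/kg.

T_f ≈ 85.2 °C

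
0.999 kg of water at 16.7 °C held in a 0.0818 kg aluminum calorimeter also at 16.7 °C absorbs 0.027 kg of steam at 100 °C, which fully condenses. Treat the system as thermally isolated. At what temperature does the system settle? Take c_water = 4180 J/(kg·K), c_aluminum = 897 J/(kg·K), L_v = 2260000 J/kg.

T_f ≈ 32.8 °C

Sum of m c ΔT and latent-heat terms is zero:
condense steam: −0.027×2260000 = −61020
  condensate cools 100→T: 0.027×4180×(T − 100) = 112.86(T − 100)
  original water: 4175.8(T − 16.7)
  aluminum cup: 0.0818×897×(T − 16.7) = 73.37(T − 16.7)
4362.1 T = 61020 + 11286 + 70962 = 143268
T ≈ 32.84 °C (< 100 °C, so full condensation is consistent).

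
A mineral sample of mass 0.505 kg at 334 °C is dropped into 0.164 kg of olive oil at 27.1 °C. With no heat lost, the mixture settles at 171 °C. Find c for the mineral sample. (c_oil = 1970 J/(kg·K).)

m_s c (T_s − T_f) = m_oil c_oil (T_f − T_0):
0.505·c·(334 − 171) = 0.164·1970·(171 − 27.1)
82.31 c = 46491  ⇒  c ≈ 564.8 J/(kg·K)

c ≈ 565 J/(kg·K)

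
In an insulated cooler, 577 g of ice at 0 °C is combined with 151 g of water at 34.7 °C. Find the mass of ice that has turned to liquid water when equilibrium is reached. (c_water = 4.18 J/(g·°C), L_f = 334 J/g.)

m_melted ≈ 65.6 g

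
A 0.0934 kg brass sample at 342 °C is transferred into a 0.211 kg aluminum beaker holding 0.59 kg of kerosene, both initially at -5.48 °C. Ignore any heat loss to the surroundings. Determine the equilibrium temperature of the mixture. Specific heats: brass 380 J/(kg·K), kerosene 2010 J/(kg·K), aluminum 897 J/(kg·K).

T_f ≈ 3.3 °C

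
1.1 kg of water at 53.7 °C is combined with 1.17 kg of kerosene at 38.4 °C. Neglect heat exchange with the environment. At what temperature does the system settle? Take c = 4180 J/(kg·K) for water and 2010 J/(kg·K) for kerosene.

T_f ≈ 48.5 °C

Taking heat into each body as positive, Σ m c ΔT = 0:
1.1*4180*(T − 53.7) + 1.17*2010*(T − 38.4) = 0
4598(T − 53.7) + 2351.7(T − 38.4) = 0
(4598 + 2351.7) T = 4598*53.7 + 2351.7*38.4
T ≈ 48.52 °C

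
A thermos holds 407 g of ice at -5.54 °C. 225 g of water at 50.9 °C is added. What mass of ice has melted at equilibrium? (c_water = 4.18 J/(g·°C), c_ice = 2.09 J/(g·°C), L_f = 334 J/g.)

Water can give up m c ΔT = 225×4.18×50.9 = 47871 J before reaching 0 °C.
Of that, 407×2.09×5.54 = 4712.5 J goes to bring the ice to 0 °C, leaving 43159 J.
Fully melting the ice requires m_ice L_f = 407×334 = 135938 J.
That's not enough to melt it all — equilibrium is at 0 °C with ice remaining.
m_melted×334 = 43159  ⇒  m_melted ≈ 129.2 g.

m_melted ≈ 129 g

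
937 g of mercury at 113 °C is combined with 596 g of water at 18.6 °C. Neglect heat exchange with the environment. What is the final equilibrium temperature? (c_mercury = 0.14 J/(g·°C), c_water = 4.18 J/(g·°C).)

Conservation of energy gives ΣQ = 0:
937*0.14*(T − 113) + 596*4.18*(T − 18.6) = 0
131.18(T − 113) + 2491.3(T − 18.6) = 0
(131.18 + 2491.3) T = 131.18*113 + 2491.3*18.6
T = 61161 / 2622.5 = 23.3 °C

T_f ≈ 23.3 °C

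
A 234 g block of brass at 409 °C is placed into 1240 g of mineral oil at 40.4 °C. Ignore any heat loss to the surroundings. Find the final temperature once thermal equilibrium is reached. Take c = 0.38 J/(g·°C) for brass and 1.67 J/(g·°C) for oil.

Heat gained plus heat lost sum to zero:
234*0.38*(T − 409) + 1240*1.67*(T − 40.4) = 0
(88.92 + 2070.8) T = 88.92*409 + 2070.8*40.4
T ≈ 55.58 °C

T_f ≈ 55.6 °C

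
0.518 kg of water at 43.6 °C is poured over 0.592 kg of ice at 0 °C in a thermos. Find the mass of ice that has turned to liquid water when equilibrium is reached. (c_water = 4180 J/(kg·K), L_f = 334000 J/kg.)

m_melted ≈ 0.283 kg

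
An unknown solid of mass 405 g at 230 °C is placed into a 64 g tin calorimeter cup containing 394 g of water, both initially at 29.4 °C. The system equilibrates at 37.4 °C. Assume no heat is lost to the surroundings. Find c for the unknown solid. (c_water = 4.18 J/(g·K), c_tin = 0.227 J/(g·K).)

c ≈ 0.17 J/(g·K)

Let T be the final temperature. ΣQ_i = 0:
405×c×(37.4 − 230) + 394×4.18×(37.4 − 29.4) + 64×0.227×(37.4 − 29.4) = 0
-78003 c = -13292
c = -13292/-78003 ≈ 0.1704 J/(g·K)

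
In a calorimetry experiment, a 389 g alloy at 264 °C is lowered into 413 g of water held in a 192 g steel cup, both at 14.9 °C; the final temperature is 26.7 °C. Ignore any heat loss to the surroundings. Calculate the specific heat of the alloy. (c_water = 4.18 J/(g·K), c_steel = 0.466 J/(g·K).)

c ≈ 0.232 J/(g·K)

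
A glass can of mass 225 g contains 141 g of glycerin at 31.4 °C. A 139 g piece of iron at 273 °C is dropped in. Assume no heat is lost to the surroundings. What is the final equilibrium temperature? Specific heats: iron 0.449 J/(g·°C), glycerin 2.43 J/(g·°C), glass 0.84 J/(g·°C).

T_f ≈ 56.8 °C

Taking heat into each body as positive, Σ m c ΔT = 0:
139·0.449·(T − 273) + 141·2.43·(T − 31.4) + 225·0.84·(T − 31.4) = 0
(62.41 + 342.63 + 189) T = 62.41·273 + 342.63·31.4 + 189·31.4
T = 33731/594.04 ≈ 56.78 °C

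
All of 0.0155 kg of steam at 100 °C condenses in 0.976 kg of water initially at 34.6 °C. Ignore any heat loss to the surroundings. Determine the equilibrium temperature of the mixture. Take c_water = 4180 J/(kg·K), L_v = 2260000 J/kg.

Net heat exchanged in the isolated system is zero:
condense steam: −0.0155·2260000 = −35030
  condensed water 100 °C→T: 64.79(T − 100)
  water warms: 0.976·4180·(T − 34.6) = 4079.7(T − 34.6)
4144.5 T = 35030 + 6479 + 141157 = 182666
T ≈ 44.07 °C, under the boiling point, so the assumption holds.

T_f ≈ 44.1 °C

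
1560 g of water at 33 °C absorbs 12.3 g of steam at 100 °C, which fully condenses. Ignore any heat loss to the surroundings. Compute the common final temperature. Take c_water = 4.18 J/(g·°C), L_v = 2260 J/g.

T_f ≈ 37.8 °C

Conservation of energy gives ΣQ = 0:
steam→water at 100 °C releases m L_v = 12.3×2260 = 27798
  condensate cools 100→T: 12.3×4.18×(T − 100) = 51.41(T − 100)
  water warms: 1560×4.18×(T − 33) = 6520.8(T − 33)
6572.2 T = 27798 + 5141.4 + 215186 = 248126
T ≈ 37.75 °C, under the boiling point, so the assumption holds.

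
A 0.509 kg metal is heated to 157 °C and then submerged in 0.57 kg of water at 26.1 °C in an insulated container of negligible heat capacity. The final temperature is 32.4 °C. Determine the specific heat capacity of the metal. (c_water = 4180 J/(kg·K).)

Conservation of energy gives ΣQ = 0:
0.509·c·(32.4 − 157) + 0.57·4180·(32.4 − 26.1) = 0
-63.42 c = -15010
c = -15010/-63.42 ≈ 236.7 J/(kg·K)

c ≈ 237 J/(kg·K)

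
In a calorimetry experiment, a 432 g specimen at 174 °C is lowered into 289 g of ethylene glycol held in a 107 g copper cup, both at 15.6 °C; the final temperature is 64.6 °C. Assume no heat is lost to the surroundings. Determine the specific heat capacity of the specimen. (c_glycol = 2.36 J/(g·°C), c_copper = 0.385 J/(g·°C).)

Conservation of energy gives ΣQ = 0:
432·c·(64.6 − 174) + 289·2.36·(64.6 − 15.6) + 107·0.385·(64.6 − 15.6) = 0
-47261 c = -35439
c = -35439/-47261 ≈ 0.7499 J/(g·°C)

c ≈ 0.75 J/(g·°C)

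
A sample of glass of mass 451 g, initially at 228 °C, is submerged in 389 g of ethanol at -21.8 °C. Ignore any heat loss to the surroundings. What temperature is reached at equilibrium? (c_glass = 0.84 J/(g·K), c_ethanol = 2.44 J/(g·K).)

Let T be the final temperature. ΣQ_i = 0:
451*0.84*(T − 228) + 389*2.44*(T − (-21.8)) = 0
(378.84 + 949.16) T = 378.84*228 + 949.16*(-21.8)
T = 65684/1328 ≈ 49.46 °C

T_f ≈ 49.5 °C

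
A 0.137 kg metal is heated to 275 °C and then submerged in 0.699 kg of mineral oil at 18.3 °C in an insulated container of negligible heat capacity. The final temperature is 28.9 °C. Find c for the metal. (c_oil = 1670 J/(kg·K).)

c ≈ 367 J/(kg·K)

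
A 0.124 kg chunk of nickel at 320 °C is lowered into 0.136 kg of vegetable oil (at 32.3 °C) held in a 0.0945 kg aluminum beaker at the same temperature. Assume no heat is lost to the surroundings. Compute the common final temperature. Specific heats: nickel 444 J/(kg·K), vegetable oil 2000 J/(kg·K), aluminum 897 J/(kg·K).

T_f ≈ 70.8 °C

Net heat exchanged in the isolated system is zero:
0.124*444*(T − 320) + 0.136*2000*(T − 32.3) + 0.0945*897*(T − 32.3) = 0
55.06(T − 320) + 272(T − 32.3) + 84.77(T − 32.3) = 0
(55.06 + 272 + 84.77) T = 55.06*320 + 272*32.3 + 84.77*32.3
T = 29141/411.82 ≈ 70.76 °C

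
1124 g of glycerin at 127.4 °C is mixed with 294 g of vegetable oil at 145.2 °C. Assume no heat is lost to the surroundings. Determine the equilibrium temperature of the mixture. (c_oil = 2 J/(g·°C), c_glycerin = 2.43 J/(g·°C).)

T_f ≈ 130.6 °C

Conservation of energy gives ΣQ = 0:
294*2*(T − 145.2) + 1124*2.43*(T − 127.4) = 0
588(T − 145.2) + 2731.3(T − 127.4) = 0
3319.3 T = 433348
T ≈ 130.55 °C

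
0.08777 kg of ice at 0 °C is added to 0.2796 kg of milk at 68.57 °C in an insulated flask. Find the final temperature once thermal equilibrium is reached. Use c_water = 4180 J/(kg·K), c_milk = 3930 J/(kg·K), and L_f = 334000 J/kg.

T_f ≈ 31.4 °C

Let T be the final temperature. ΣQ_i = 0:
melt ice: 0.08777·334000 = 29315; meltwater 0→T: 0.08777·4180·T = 366.88 T; milk: 1098.8(T − 68.57)
1465.7 T = 75347 − 29315 = 46031
T ≈ 31.41 °C. Since T > 0 °C, the all-ice-melts assumption holds.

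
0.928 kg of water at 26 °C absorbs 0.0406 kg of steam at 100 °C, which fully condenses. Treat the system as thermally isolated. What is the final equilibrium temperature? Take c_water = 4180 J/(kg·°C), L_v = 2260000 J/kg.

T_f ≈ 51.8 °C

Setting the total heat transfer to zero:
condense steam: −0.0406·2260000 = −91756
  condensate cools 100→T: 0.0406·4180·(T − 100) = 169.71(T − 100)
  original water: 3879(T − 26)
4048.7 T = 91756 + 16971 + 100855 = 209582
T ≈ 51.76 °C — below 100 °C, confirming all the steam condensed.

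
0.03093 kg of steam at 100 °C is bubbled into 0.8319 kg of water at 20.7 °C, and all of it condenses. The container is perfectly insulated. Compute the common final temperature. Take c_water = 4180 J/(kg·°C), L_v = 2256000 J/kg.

T_f ≈ 42.9 °C

Taking heat into each body as positive, Σ m c ΔT = 0:
latent heat released on condensation: 0.03093×2256000 = 69778
  condensed water 100 °C→T: 129.29(T − 100)
  original water: 3477.3(T − 20.7)
3606.6 T = 69778 + 12929 + 71981 = 154688
T ≈ 42.89 °C (< 100 °C, so full condensation is consistent).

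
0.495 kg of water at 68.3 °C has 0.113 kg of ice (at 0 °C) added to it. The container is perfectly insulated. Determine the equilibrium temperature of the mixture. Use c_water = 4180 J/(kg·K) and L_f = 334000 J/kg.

T_f ≈ 40.8 °C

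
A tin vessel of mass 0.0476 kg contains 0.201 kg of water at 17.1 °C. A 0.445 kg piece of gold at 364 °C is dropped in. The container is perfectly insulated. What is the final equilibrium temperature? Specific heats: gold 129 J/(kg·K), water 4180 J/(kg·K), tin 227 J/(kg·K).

T_f ≈ 39.0 °C

Setting the total heat transfer to zero:
0.445·129·(T − 364) + 0.201·4180·(T − 17.1) + 0.0476·227·(T − 17.1) = 0
(57.41 + 840.18 + 10.81) T = 57.41·364 + 840.18·17.1 + 10.81·17.1
T ≈ 39.02 °C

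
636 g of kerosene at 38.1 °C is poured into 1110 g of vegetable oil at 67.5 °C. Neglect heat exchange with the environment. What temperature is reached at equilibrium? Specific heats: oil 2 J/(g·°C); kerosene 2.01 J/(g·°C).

T_f ≈ 56.8 °C

Net heat exchanged in the isolated system is zero:
1110·2·(T − 67.5) + 636·2.01·(T − 38.1) = 0
2220(T − 67.5) + 1278.4(T − 38.1) = 0
3498.4 T = 198556
T = 198556 / 3498.4 = 56.8 °C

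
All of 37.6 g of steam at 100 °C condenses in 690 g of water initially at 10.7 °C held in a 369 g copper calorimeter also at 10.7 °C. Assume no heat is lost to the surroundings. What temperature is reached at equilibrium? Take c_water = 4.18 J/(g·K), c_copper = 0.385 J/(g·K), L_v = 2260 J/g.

T_f ≈ 41.8 °C

Energy balance with sensible and latent terms:
latent heat released on condensation: 37.6·2260 = 84976
  condensate cools 100→T: 37.6·4.18·(T − 100) = 157.17(T − 100)
  water warms: 690·4.18·(T − 10.7) = 2884.2(T − 10.7)
  copper cup: 369·0.385·(T − 10.7) = 142.06(T − 10.7)
3183.4 T = 84976 + 15717 + 32381 = 133074
T ≈ 41.80 °C, under the boiling point, so the assumption holds.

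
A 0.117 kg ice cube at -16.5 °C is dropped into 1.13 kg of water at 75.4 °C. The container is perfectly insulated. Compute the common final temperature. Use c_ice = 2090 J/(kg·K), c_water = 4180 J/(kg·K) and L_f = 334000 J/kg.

T_f ≈ 60.1 °C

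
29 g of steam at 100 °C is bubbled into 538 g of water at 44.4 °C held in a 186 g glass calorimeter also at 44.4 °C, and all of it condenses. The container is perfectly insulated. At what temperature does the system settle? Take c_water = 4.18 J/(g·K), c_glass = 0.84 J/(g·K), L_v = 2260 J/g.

Let T be the final temperature. ΣQ_i = 0:
latent heat released on condensation: 29·2260 = 65540
  condensed water 100 °C→T: 121.22(T − 100)
  water warms: 538·4.18·(T − 44.4) = 2248.8(T − 44.4)
  cup: 156.24(T − 44.4)
2526.3 T = 65540 + 12122 + 106786 = 184448
T ≈ 73.01 °C, under the boiling point, so the assumption holds.

T_f ≈ 73.0 °C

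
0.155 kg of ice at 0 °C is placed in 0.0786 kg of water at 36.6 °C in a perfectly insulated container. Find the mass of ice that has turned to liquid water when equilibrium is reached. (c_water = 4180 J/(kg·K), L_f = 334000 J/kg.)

Water can give up m c ΔT = 0.0786·4180·36.6 = 12025 J before reaching 0 °C.
To melt every bit of ice: 0.155·334000 = 51770 J.
Since 12025 < 51770 J, not all the ice melts; equilibrium is at 0 °C.
m_melt = 12025 / L_f = 0.036 kg.

m_melted ≈ 0.036 kg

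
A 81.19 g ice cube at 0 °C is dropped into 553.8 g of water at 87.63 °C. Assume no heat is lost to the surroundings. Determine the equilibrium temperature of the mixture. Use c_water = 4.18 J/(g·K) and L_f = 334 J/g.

T_f ≈ 66.2 °C

Setting the total heat transfer to zero:
latent heat to melt: 81.19·334 = 27117; warm the meltwater: 339.37 T; water: 2314.9(T − 87.63)
2654.3 T = 202853 − 27117 = 175736
T ≈ 66.21 °C (positive, so assuming full melt was valid).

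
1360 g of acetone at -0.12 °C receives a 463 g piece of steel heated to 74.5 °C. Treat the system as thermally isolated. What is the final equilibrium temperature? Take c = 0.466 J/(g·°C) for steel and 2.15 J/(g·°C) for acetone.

Heat gained plus heat lost sum to zero:
463·0.466·(T − 74.5) + 1360·2.15·(T − (-0.12)) = 0
215.76(T − 74.5) + 2924(T − (-0.12)) = 0
(215.76 + 2924) T = 215.76·74.5 + 2924·(-0.12)
T = 15723 / 3139.8 = 5.01 °C

T_f ≈ 5.0 °C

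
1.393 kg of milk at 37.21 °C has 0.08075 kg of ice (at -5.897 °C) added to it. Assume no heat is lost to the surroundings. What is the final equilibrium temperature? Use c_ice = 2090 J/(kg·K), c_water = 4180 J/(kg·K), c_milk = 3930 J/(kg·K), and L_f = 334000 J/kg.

T_f ≈ 30.2 °C

Energy balance with sensible and latent terms:
warm ice to 0 °C: 0.08075×2090×(0 − (-5.897)) = 995.22
  fusion: m_ice L_f = 0.08075×334000 = 26970
  warm the meltwater: 337.54 T
  milk cools: 1.393×3930×(T − 37.21) = 5474.5(T − 37.21)
5812 T = 203706 − 27966 = 175740
T ≈ 30.24 °C — above 0 °C, consistent with complete melting.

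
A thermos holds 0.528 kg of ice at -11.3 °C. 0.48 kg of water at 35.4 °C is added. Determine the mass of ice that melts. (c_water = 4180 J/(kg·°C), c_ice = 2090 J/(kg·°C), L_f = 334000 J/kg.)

m_melted ≈ 0.175 kg

Heat available from the water dropping to 0 °C: 0.48·4180·35.4 = 71027 J.
Of that, 0.528·2090·11.3 = 12470 J goes to bring the ice to 0 °C, leaving 58557 J.
Melting all 0.528 kg of ice would need 0.528·334000 = 176352 J.
That's not enough to melt it all — equilibrium is at 0 °C with ice remaining.
Mass melted = 58557/334000 ≈ 0.1753 kg.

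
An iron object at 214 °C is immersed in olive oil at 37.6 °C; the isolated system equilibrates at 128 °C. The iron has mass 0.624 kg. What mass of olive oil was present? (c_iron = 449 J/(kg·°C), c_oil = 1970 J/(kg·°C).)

|Q_iron| = |Q_oil|:
0.624·449·(214 − 128) = m·1970·(128 − 37.6)
178088 m = 24095  ⇒  m ≈ 0.1353 kg

m ≈ 0.135 kg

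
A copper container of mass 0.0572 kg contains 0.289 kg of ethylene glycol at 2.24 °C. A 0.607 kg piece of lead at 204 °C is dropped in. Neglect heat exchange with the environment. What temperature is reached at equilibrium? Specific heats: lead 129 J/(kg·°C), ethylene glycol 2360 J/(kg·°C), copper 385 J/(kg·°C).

T_f ≈ 22.4 °C

Heat gained plus heat lost sum to zero:
0.607×129×(T − 204) + 0.289×2360×(T − 2.24) + 0.0572×385×(T − 2.24) = 0
78.3(T − 204) + 682.04(T − 2.24) + 22.02(T − 2.24) = 0
782.37 T = 17551
T ≈ 22.43 °C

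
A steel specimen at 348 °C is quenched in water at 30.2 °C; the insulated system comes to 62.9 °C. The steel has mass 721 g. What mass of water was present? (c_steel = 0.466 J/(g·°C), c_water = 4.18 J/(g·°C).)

m ≈ 701 g

Conservation of energy gives ΣQ = 0:
721×0.466×(62.9 − 348) + m×4.18×(62.9 − 30.2) = 0
136.69 m = 95790
m = 95790/136.69 ≈ 700.8 g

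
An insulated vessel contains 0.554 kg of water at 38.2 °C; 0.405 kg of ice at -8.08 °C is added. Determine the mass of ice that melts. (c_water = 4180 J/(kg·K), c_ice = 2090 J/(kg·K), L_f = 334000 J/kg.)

m_melted ≈ 0.244 kg

Heat available from the water dropping to 0 °C: 0.554·4180·38.2 = 88461 J.
Warming the ice to 0 °C takes 0.405·2090·8.08 = 6839.3 J, leaving 81621 J for melting.
To melt every bit of ice: 0.405·334000 = 135270 J.
That's not enough to melt it all — equilibrium is at 0 °C with ice remaining.
m_melted·334000 = 81621  ⇒  m_melted ≈ 0.2444 kg.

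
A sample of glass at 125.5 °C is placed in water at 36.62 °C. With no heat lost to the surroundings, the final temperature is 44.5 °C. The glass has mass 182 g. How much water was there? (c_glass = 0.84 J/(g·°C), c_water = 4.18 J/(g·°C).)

Conservation of energy gives ΣQ = 0:
182·0.84·(44.5 − 125.5) + m·4.18·(44.5 − 36.62) = 0
32.94 m = 12383
m = 12383/32.94 ≈ 376 g

m ≈ 376 g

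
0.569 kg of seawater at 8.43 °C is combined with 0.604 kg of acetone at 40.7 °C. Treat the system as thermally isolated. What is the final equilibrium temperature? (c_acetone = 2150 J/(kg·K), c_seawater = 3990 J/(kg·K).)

T_f = Σ m_i c_i T_i / Σ m_i c_i:
T_f = (1298.6×40.7 + 2270.3×8.43) / (1298.6 + 2270.3)
    = 71992 / 3568.9 ≈ 20.17 °C

T_f ≈ 20.2 °C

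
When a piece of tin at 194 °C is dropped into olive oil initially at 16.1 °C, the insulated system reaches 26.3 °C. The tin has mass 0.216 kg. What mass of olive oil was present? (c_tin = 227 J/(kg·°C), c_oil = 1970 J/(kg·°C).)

m ≈ 0.409 kg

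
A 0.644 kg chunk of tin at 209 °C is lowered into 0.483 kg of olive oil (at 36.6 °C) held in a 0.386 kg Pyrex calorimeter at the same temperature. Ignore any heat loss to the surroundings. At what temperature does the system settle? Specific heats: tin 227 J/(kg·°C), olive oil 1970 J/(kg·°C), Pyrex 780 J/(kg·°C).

T_f ≈ 54.6 °C

Taking heat into each body as positive, Σ m c ΔT = 0:
0.644*227*(T − 209) + 0.483*1970*(T − 36.6) + 0.386*780*(T − 36.6) = 0
(146.19 + 951.51 + 301.08) T = 146.19*209 + 951.51*36.6 + 301.08*36.6
T ≈ 54.62 °C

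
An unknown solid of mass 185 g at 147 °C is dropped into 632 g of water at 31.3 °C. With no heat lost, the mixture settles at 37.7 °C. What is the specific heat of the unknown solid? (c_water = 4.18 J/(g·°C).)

Net heat exchanged in the isolated system is zero:
185×c×(37.7 − 147) + 632×4.18×(37.7 − 31.3) = 0
-20220 c = -16907
c = -16907/-20220 ≈ 0.8361 J/(g·°C)

c ≈ 0.836 J/(g·°C)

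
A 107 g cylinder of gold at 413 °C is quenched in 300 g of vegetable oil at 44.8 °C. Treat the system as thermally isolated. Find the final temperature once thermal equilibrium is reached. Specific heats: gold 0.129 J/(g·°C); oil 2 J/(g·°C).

T_f ≈ 53.1 °C

Set heat shed by the hot body equal to heat absorbed by the cold body:
107·0.129·(413 − T) = 300·2·(T − 44.8)
13.8(413 − T) = 600(T − 44.8)
613.8 T = 32581  ⇒  T ≈ 53.08 °C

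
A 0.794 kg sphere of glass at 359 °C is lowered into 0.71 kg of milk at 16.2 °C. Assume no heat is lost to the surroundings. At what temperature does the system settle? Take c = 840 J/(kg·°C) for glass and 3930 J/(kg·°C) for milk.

T_f ≈ 82.3 °C

Conservation of energy gives ΣQ = 0:
0.794*840*(T − 359) + 0.71*3930*(T − 16.2) = 0
3457.3 T = 284642
T = 284642 / 3457.3 = 82.3 °C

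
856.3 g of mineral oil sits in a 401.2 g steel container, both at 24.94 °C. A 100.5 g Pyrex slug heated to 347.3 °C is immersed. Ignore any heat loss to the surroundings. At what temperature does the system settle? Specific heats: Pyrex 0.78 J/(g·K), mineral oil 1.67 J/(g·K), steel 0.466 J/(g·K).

T_f ≈ 39.8 °C

Conservation of energy gives ΣQ = 0:
100.5·0.78·(T − 347.3) + 856.3·1.67·(T − 24.94) + 401.2·0.466·(T − 24.94) = 0
(78.39 + 1430 + 186.96) T = 78.39·347.3 + 1430·24.94 + 186.96·24.94
T ≈ 39.85 °C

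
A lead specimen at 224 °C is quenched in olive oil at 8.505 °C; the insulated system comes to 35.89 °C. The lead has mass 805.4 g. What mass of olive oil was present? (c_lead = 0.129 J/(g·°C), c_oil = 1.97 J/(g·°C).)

m ≈ 362 g

Energy conservation, ΣQ = 0:
805.4·0.129·(35.89 − 224) + m·1.97·(35.89 − 8.505) = 0
53.95 m = 19544
m = 19544/53.95 ≈ 362.3 g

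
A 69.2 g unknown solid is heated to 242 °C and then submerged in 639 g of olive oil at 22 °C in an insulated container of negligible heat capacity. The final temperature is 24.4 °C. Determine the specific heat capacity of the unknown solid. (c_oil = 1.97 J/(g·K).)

Heat lost by the unknown solid = heat gained by the oil:
69.2×c×(242 − 24.4) = 639×1.97×(24.4 − 22)
15058 c = 3021.2  ⇒  c ≈ 0.2006 J/(g·K)

c ≈ 0.201 J/(g·K)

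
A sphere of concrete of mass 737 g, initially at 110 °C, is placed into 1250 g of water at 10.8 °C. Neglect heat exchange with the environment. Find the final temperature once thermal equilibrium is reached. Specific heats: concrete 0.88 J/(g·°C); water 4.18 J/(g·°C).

T_f ≈ 21.8 °C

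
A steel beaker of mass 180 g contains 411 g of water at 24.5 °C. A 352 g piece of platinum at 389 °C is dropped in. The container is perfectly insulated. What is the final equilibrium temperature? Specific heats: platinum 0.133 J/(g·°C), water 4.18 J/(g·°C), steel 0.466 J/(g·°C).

T_f ≈ 33.7 °C

Taking heat into each body as positive, Σ m c ΔT = 0:
352*0.133*(T − 389) + 411*4.18*(T − 24.5) + 180*0.466*(T − 24.5) = 0
46.82(T − 389) + 1718(T − 24.5) + 83.88(T − 24.5) = 0
1848.7 T = 62357
T ≈ 33.73 °C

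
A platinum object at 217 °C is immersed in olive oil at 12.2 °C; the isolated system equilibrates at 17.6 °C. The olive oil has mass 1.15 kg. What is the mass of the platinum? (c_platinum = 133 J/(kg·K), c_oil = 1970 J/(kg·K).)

m ≈ 0.461 kg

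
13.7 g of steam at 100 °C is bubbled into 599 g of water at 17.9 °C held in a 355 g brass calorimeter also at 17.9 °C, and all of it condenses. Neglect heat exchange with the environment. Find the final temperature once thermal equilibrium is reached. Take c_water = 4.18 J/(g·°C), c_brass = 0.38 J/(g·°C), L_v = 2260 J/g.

T_f ≈ 31.1 °C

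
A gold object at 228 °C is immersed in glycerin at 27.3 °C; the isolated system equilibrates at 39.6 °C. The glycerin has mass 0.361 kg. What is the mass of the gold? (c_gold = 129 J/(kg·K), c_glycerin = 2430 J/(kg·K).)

Heat lost by the gold = heat gained by the glycerin:
m×129×(228 − 39.6) = 0.361×2430×(39.6 − 27.3)
24304 m = 10790  ⇒  m ≈ 0.444 kg

m ≈ 0.444 kg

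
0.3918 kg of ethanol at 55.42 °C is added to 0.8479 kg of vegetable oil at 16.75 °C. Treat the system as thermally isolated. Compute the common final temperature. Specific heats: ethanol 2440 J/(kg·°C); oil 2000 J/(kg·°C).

With ΣQ=0 the equilibrium temperature is the m·c-weighted mean:
T_f = (955.99×55.42 + 1695.8×16.75) / (955.99 + 1695.8)
    = 81386 / 2651.8 ≈ 30.69 °C

T_f ≈ 30.7 °C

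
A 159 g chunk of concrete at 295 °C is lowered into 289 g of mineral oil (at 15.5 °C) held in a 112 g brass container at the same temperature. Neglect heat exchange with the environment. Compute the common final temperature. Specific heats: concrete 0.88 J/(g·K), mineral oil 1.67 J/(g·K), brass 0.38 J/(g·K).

T_f ≈ 74.3 °C

Conservation of energy gives ΣQ = 0:
159·0.88·(T − 295) + 289·1.67·(T − 15.5) + 112·0.38·(T − 15.5) = 0
139.92(T − 295) + 482.63(T − 15.5) + 42.56(T − 15.5) = 0
(139.92 + 482.63 + 42.56) T = 139.92·295 + 482.63·15.5 + 42.56·15.5
T = 49417 / 665.11 = 74.3 °C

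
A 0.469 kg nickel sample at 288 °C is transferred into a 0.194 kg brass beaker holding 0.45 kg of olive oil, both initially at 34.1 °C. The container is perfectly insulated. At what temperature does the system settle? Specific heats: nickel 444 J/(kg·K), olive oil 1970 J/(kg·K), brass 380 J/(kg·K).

T_f ≈ 79.3 °C

Let T be the final temperature. ΣQ_i = 0:
0.469*444*(T − 288) + 0.45*1970*(T − 34.1) + 0.194*380*(T − 34.1) = 0
208.24(T − 288) + 886.5(T − 34.1) + 73.72(T − 34.1) = 0
1168.5 T = 92715
T ≈ 79.35 °C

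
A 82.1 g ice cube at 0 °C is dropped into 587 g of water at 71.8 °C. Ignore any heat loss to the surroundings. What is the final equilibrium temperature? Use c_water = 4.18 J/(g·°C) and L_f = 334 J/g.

T_f ≈ 53.2 °C

Taking heat into each body as positive, Σ m c ΔT = 0:
latent heat to melt: 82.1×334 = 27421
  warm the meltwater: 343.18 T
  water cools: 587×4.18×(T − 71.8) = 2453.7(T − 71.8)
2796.8 T = 176173 − 27421 = 148751
T ≈ 53.19 °C — above 0 °C, consistent with complete melting.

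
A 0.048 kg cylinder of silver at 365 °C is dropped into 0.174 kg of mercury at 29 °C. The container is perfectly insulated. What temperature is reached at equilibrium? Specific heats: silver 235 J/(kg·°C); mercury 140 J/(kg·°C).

T_f ≈ 135.3 °C

Heat gained plus heat lost sum to zero:
0.048*235*(T − 365) + 0.174*140*(T − 29) = 0
35.64 T = 4823.6
T ≈ 135.34 °C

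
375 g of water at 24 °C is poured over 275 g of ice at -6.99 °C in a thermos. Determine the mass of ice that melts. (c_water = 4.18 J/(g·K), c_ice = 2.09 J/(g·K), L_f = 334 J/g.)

Heat available from the water dropping to 0 °C: 375·4.18·24 = 37620 J.
Warming the ice to 0 °C takes 275·2.09·6.99 = 4017.5 J, leaving 33602 J for melting.
Melting all 275 g of ice would need 275·334 = 91850 J.
Since 33602 < 91850 J, not all the ice melts; equilibrium is at 0 °C.
m_melted·334 = 33602  ⇒  m_melted ≈ 100.6 g.

m_melted ≈ 101 g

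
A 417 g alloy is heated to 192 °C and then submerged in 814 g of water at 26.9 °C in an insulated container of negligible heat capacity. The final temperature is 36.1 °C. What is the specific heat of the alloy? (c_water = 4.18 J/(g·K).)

Heat gained plus heat lost sum to zero:
417·c·(36.1 − 192) + 814·4.18·(36.1 − 26.9) = 0
-65010 c = -31303
c = -31303/-65010 ≈ 0.4815 J/(g·K)

c ≈ 0.482 J/(g·K)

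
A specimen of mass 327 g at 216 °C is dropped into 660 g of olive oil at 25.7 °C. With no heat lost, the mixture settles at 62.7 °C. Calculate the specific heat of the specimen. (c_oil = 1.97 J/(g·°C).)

c ≈ 0.96 J/(g·°C)

m_s c (T_s − T_f) = m_oil c_oil (T_f − T_0):
327×c×(216 − 62.7) = 660×1.97×(62.7 − 25.7)
50129 c = 48107  ⇒  c ≈ 0.9597 J/(g·°C)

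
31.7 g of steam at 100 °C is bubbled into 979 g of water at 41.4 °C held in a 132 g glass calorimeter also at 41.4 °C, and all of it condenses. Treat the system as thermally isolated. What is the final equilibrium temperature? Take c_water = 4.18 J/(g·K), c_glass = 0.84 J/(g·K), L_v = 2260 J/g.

T_f ≈ 59.7 °C

Taking heat into each body as positive, Σ m c ΔT = 0:
condense steam: −31.7·2260 = −71642; condensed water 100 °C→T: 132.51(T − 100); water warms: 979·4.18·(T − 41.4) = 4092.2(T − 41.4); glass cup: 132·0.84·(T − 41.4) = 110.88(T − 41.4)
4335.6 T = 71642 + 13251 + 174008 = 258901
T ≈ 59.72 °C, under the boiling point, so the assumption holds.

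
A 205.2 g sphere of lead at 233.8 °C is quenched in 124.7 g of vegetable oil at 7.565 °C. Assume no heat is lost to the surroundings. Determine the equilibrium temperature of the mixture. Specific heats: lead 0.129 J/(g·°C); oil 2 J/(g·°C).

T_f ≈ 29.3 °C

Energy conservation, ΣQ = 0:
205.2*0.129*(T − 233.8) + 124.7*2*(T − 7.565) = 0
26.47(T − 233.8) + 249.4(T − 7.565) = 0
275.87 T = 8075.6
T ≈ 29.27 °C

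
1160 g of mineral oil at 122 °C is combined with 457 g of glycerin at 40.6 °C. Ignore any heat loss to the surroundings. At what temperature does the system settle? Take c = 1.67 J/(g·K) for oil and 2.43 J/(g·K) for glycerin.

T_f ≈ 92.3 °C

Setting the total heat transfer to zero:
1160×1.67×(T − 122) + 457×2.43×(T − 40.6) = 0
3047.7 T = 281425
T = 281425 / 3047.7 = 92.3 °C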